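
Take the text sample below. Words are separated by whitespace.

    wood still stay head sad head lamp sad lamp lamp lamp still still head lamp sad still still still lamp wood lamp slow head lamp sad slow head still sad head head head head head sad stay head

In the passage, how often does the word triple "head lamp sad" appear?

3

Scanning the 36 overlapping trigram windows for "head lamp sad":
  position 6–8: head lamp sad
  position 14–16: head lamp sad
  position 24–26: head lamp sad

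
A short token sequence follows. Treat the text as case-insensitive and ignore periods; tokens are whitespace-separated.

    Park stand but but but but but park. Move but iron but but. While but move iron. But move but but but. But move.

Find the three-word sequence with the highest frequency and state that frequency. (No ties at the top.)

Trigram frequencies (highest first):
  but but but: 5
  park stand but: 1
  stand but but: 1
  but but park: 1
  but park move: 1
  park move but: 1
  … (12 more, each ≤ 1)

"but but but", 5 times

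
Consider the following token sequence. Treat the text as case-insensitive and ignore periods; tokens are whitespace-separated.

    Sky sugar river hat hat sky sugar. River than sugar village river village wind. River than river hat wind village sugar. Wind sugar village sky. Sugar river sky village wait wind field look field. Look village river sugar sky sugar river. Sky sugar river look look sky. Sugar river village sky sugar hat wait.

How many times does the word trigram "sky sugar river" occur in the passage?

Scanning the 52 overlapping trigram windows for "sky sugar river":
  position 1–3: sky sugar river
  position 6–8: sky sugar river
  position 25–27: sky sugar river
  position 39–41: sky sugar river
  position 42–44: sky sugar river
  position 47–49: sky sugar river

6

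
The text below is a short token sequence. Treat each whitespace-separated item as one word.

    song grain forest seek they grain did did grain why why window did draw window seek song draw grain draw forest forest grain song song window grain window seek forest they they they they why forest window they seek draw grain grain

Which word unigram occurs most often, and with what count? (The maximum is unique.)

Unigram frequencies (highest first):
  grain: 8
  they: 6
  forest: 5
  window: 5
  song: 4
  seek: 4
  … (3 more, each ≤ 4)

"grain", 8 times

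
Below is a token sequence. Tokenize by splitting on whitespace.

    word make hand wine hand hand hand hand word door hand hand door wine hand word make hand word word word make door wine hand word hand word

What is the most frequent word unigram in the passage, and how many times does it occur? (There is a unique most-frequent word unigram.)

"hand", 11 times

Unigram frequencies (highest first):
  hand: 11
  word: 8
  make: 3
  wine: 3
  door: 3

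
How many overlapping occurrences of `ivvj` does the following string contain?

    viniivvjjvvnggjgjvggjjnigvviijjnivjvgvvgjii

1

Sliding a length-4 window over the 43 characters (40 positions):
  position 5–8: ivvj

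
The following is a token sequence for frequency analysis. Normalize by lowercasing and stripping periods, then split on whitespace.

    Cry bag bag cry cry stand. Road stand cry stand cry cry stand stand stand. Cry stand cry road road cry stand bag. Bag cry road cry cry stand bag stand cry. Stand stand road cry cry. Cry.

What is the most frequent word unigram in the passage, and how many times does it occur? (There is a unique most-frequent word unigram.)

Unigram frequencies (highest first):
  cry: 16
  stand: 12
  bag: 5
  road: 5

"cry", 16 times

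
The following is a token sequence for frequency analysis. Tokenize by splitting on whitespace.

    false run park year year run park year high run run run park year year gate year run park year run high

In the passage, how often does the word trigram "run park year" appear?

Scanning the 20 overlapping trigram windows for "run park year":
  position 2–4: run park year
  position 6–8: run park year
  position 12–14: run park year
  position 18–20: run park year

4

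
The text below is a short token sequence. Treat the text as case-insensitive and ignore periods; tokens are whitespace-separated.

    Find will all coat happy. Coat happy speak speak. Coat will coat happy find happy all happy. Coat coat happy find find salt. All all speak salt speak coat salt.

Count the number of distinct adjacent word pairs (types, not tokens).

23

30 tokens → 29 bigram windows in total.
Repeated bigrams (each contributes count−1 duplicates):
  coat happy: 4
  happy coat: 2
  happy find: 2
  speak coat: 2
6 duplicate windows → 29 − 6 = 23 distinct.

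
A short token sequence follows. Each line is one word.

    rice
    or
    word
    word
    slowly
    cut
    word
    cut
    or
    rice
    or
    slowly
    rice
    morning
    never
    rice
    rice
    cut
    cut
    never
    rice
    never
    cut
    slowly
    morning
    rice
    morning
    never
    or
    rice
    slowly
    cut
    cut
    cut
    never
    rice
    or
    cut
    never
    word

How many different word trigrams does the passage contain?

35

40 tokens → 38 trigram windows in total.
Repeated trigrams (each contributes count−1 duplicates):
  cut cut never: 2
  cut never rice: 2
  rice morning never: 2
3 duplicate windows → 38 − 3 = 35 distinct.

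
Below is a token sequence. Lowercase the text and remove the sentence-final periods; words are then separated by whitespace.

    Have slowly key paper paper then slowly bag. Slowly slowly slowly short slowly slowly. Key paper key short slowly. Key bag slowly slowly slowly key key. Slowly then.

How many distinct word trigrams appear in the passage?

28 tokens → 26 trigram windows in total.
Repeated trigrams (each contributes count−1 duplicates):
  bag slowly slowly: 2
  slowly key paper: 2
  slowly slowly key: 2
  slowly slowly slowly: 2
4 duplicate windows → 26 − 4 = 22 distinct.

22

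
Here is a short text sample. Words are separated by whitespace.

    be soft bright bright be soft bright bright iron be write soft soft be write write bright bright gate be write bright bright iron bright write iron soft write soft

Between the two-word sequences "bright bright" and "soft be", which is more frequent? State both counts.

"bright bright": 4 occurrences
"soft be": 1 occurrence

"bright bright" (4 vs 1)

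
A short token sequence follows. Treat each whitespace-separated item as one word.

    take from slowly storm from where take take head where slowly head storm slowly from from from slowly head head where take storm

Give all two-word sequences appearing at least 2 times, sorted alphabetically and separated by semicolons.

Bigram counts meeting the condition (at least 2 times):
  from from: 2
  from slowly: 2
  head where: 2
  slowly head: 2
  where take: 2

from from; from slowly; head where; slowly head; where take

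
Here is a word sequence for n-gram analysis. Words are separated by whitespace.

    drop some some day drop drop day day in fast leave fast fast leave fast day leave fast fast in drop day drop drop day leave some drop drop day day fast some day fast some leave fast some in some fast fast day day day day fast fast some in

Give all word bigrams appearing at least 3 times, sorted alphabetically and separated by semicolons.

day day; day fast; drop day; drop drop; fast fast; fast some; leave fast

Bigram counts meeting the condition (at least 3 times):
  day day: 5
  day fast: 3
  drop day: 4
  drop drop: 3
  fast fast: 4
  fast some: 4
  leave fast: 4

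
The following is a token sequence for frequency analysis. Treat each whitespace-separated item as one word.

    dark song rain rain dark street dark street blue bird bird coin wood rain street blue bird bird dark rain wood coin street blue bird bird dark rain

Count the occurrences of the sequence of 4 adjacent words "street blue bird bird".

3

Scanning the 25 overlapping 4-gram windows for "street blue bird bird":
  position 8–11: street blue bird bird
  position 15–18: street blue bird bird
  position 23–26: street blue bird bird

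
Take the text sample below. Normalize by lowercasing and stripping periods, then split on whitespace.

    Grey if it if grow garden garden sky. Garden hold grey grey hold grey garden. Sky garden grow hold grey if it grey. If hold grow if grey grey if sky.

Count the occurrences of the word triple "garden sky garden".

Scanning the 29 overlapping trigram windows for "garden sky garden":
  position 7–9: garden sky garden
  position 15–17: garden sky garden

2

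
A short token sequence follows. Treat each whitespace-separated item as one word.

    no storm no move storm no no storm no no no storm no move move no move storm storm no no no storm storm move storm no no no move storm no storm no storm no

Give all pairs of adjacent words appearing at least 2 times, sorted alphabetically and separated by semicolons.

move storm; no move; no no; no storm; storm no; storm storm

Bigram counts meeting the condition (at least 2 times):
  move storm: 4
  no move: 4
  no no: 7
  no storm: 6
  storm no: 9
  storm storm: 2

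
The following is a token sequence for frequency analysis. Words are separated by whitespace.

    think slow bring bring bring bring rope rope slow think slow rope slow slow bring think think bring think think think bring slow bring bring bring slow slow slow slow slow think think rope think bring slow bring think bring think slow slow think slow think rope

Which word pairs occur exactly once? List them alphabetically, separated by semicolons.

Bigram counts meeting the condition (exactly once):
  bring rope: 1
  rope rope: 1
  rope think: 1
  slow rope: 1

bring rope; rope rope; rope think; slow rope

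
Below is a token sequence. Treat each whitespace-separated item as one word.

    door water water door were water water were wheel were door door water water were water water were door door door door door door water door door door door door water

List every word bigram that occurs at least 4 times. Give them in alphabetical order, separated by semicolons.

Bigram counts meeting the condition (at least 4 times):
  door door: 10
  door water: 4
  water water: 4

door door; door water; water water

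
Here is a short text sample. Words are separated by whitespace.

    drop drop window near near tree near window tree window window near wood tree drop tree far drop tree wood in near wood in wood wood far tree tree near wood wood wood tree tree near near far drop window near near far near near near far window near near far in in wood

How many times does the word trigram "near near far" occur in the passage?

4

Scanning the 52 overlapping trigram windows for "near near far":
  position 36–38: near near far
  position 41–43: near near far
  position 45–47: near near far
  position 49–51: near near far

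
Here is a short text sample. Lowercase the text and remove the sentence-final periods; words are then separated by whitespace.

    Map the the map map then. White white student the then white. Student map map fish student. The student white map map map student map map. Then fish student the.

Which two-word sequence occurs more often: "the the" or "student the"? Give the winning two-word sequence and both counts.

"the the": 1 occurrence
"student the": 3 occurrences

"student the" (3 vs 1)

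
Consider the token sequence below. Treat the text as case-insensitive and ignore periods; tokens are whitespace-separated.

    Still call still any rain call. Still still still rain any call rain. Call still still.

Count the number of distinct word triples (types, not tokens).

16 tokens → 14 trigram windows in total.
Repeated trigrams (each contributes count−1 duplicates):
  call still still: 2
  rain call still: 2
2 duplicate windows → 14 − 2 = 12 distinct.

12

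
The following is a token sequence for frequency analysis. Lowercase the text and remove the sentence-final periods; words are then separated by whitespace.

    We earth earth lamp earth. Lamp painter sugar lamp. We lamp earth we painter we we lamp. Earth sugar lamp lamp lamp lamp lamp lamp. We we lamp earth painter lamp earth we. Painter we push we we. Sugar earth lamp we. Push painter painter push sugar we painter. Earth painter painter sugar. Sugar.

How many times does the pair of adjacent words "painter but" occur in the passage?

Scanning the 53 overlapping bigram windows for "painter but":
  (none found)

0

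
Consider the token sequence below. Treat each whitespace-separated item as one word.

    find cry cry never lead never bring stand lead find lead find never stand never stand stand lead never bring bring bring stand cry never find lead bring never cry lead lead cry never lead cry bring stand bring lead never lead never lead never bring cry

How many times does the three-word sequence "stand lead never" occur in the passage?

Scanning the 45 overlapping trigram windows for "stand lead never":
  position 17–19: stand lead never

1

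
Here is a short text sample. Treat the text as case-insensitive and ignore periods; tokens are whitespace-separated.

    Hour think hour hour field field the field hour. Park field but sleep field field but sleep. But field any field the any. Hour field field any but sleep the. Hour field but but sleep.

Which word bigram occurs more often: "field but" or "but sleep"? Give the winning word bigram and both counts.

"but sleep" (4 vs 3)

"field but": 3 occurrences
"but sleep": 4 occurrences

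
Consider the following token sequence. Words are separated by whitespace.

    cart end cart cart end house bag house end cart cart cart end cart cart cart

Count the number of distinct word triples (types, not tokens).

16 tokens → 14 trigram windows in total.
Repeated trigrams (each contributes count−1 duplicates):
  end cart cart: 3
  cart cart cart: 2
  cart cart end: 2
  cart end cart: 2
5 duplicate windows → 14 − 5 = 9 distinct.

9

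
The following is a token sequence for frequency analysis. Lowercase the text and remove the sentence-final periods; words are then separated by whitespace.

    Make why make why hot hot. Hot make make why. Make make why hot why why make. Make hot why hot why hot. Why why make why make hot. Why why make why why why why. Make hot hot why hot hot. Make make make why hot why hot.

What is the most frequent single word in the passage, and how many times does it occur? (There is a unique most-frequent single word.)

Unigram frequencies (highest first):
  why: 20
  make: 15
  hot: 14

"why", 20 times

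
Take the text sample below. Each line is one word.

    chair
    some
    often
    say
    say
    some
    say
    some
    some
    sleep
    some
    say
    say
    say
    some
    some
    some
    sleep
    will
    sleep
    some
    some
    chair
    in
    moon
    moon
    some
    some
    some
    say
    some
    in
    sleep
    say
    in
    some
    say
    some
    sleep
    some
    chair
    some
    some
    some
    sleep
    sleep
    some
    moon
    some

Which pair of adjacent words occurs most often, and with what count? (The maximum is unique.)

"some some", 8 times

Bigram frequencies (highest first):
  some some: 8
  say some: 5
  some say: 4
  some sleep: 4
  sleep some: 4
  say say: 3
  … (17 more, each ≤ 2)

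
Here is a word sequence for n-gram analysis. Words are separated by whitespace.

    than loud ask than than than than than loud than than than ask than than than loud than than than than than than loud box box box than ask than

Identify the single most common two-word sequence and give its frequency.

Bigram frequencies (highest first):
  than than: 13
  than loud: 4
  ask than: 3
  loud than: 2
  than ask: 2
  box box: 2
  … (3 more, each ≤ 1)

"than than", 13 times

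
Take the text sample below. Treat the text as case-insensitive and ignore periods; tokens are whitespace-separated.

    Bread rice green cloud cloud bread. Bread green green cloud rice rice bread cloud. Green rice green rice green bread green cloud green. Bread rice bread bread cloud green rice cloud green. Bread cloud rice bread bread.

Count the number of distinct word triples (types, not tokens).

30

37 tokens → 35 trigram windows in total.
Repeated trigrams (each contributes count−1 duplicates):
  bread cloud green: 2
  cloud green bread: 2
  cloud green rice: 2
  green rice green: 2
  rice bread bread: 2
5 duplicate windows → 35 − 5 = 30 distinct.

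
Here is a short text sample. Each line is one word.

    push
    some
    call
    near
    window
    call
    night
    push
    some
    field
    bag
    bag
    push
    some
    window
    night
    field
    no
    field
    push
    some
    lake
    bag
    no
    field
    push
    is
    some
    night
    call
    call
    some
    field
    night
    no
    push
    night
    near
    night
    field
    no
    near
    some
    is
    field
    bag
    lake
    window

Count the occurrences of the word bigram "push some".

4

Scanning the 47 overlapping bigram windows for "push some":
  position 1–2: push some
  position 8–9: push some
  position 13–14: push some
  position 20–21: push some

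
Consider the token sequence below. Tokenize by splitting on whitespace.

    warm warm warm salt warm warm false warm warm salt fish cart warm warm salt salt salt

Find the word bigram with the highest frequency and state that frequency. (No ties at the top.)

Bigram frequencies (highest first):
  warm warm: 5
  warm salt: 3
  salt salt: 2
  salt warm: 1
  warm false: 1
  false warm: 1
  … (3 more, each ≤ 1)

"warm warm", 5 times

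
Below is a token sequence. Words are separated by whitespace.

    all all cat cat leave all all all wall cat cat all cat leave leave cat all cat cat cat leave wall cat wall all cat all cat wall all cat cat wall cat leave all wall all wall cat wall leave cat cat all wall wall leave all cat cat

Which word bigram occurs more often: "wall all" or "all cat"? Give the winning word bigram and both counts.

"wall all": 3 occurrences
"all cat": 7 occurrences

"all cat" (7 vs 3)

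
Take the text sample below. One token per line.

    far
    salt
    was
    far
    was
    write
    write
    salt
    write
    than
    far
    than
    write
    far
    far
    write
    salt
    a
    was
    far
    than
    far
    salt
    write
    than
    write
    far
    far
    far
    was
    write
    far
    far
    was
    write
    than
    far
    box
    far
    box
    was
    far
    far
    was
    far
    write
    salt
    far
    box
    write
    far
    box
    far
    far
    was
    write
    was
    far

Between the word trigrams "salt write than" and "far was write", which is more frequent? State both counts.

"far was write" (4 vs 2)

"salt write than": 2 occurrences
"far was write": 4 occurrences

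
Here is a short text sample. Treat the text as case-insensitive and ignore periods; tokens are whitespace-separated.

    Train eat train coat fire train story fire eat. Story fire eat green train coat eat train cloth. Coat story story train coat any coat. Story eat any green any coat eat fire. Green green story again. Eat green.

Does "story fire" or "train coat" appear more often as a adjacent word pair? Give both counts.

"story fire": 2 occurrences
"train coat": 3 occurrences

"train coat" (3 vs 2)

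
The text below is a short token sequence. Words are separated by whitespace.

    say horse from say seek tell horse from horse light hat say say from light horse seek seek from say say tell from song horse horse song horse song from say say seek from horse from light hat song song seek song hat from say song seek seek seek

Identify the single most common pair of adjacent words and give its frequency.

"from say", 4 times

Bigram frequencies (highest first):
  from say: 4
  horse from: 3
  say say: 3
  seek seek: 3
  say seek: 2
  from horse: 2
  … (25 more, each ≤ 2)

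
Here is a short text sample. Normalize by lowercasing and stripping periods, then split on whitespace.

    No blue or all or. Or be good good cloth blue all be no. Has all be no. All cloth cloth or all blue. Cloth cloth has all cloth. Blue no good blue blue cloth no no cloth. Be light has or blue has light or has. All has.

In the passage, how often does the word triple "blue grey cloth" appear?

Scanning the 47 overlapping trigram windows for "blue grey cloth":
  (none found)

0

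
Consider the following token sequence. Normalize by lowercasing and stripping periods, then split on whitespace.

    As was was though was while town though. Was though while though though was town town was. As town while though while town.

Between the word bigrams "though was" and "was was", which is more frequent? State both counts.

"though was" (3 vs 1)

"though was": 3 occurrences
"was was": 1 occurrence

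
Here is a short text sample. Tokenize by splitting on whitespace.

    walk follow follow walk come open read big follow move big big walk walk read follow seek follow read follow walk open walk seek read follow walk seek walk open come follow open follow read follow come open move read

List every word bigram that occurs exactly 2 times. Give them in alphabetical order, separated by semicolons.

come open; follow read; walk open; walk seek

Bigram counts meeting the condition (exactly 2 times):
  come open: 2
  follow read: 2
  walk open: 2
  walk seek: 2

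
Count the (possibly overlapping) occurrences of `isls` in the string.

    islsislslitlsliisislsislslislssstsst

5

Sliding a length-4 window over the 36 characters (33 positions):
  position 1–4: isls
  position 5–8: isls
  position 18–21: isls
  position 22–25: isls
  position 27–30: isls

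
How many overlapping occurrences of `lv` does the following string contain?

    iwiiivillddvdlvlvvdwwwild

Sliding a length-2 window over the 25 characters (24 positions):
  position 14–15: lv
  position 16–17: lv

2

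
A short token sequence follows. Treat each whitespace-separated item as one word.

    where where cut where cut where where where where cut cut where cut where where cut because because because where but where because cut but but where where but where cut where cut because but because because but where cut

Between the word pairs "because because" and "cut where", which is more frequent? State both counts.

"cut where" (5 vs 3)

"because because": 3 occurrences
"cut where": 5 occurrences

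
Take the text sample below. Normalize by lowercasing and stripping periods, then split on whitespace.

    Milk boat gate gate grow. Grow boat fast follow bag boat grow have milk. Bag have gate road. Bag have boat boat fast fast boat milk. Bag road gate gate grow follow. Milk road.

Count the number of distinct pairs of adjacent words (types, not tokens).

28

34 tokens → 33 bigram windows in total.
Repeated bigrams (each contributes count−1 duplicates):
  bag have: 2
  boat fast: 2
  gate gate: 2
  gate grow: 2
  milk bag: 2
5 duplicate windows → 33 − 5 = 28 distinct.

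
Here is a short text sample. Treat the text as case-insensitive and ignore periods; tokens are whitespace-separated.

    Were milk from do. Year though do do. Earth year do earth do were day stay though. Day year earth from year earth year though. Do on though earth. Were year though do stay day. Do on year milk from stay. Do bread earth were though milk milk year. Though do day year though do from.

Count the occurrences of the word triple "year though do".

Scanning the 54 overlapping trigram windows for "year though do":
  position 5–7: year though do
  position 24–26: year though do
  position 31–33: year though do
  position 49–51: year though do
  position 53–55: year though do

5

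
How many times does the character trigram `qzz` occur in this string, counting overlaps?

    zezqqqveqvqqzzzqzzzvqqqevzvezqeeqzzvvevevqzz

Sliding a length-3 window over the 44 characters (42 positions):
  position 12–14: qzz
  position 16–18: qzz
  position 33–35: qzz
  position 42–44: qzz

4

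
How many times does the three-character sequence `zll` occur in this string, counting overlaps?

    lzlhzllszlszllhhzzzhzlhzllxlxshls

Sliding a length-3 window over the 33 characters (31 positions):
  position 5–7: zll
  position 12–14: zll
  position 24–26: zll

3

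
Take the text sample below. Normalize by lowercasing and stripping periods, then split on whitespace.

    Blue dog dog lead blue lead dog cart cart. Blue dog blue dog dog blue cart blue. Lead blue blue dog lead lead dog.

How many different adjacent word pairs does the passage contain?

13

24 tokens → 23 bigram windows in total.
Repeated bigrams (each contributes count−1 duplicates):
  blue dog: 4
  blue lead: 2
  cart blue: 2
  dog blue: 2
  dog dog: 2
  dog lead: 2
  lead blue: 2
  lead dog: 2
10 duplicate windows → 23 − 10 = 13 distinct.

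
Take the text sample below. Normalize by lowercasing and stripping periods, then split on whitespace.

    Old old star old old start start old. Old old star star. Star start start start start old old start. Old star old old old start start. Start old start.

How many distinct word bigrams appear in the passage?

30 tokens → 29 bigram windows in total.
Repeated bigrams (each contributes count−1 duplicates):
  old old: 7
  start start: 6
  old start: 4
  start old: 4
  old star: 3
  star old: 2
  star star: 2
21 duplicate windows → 29 − 21 = 8 distinct.

8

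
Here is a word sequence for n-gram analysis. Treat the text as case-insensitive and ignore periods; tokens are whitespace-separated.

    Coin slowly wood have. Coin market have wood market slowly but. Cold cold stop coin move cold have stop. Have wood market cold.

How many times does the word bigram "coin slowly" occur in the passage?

1

Scanning the 22 overlapping bigram windows for "coin slowly":
  position 1–2: coin slowly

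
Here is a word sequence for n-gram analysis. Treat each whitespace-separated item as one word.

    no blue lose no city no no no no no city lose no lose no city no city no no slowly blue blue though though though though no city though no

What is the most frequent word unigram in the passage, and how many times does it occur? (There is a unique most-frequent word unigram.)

"no", 14 times

Unigram frequencies (highest first):
  no: 14
  city: 5
  though: 5
  blue: 3
  lose: 3
  slowly: 1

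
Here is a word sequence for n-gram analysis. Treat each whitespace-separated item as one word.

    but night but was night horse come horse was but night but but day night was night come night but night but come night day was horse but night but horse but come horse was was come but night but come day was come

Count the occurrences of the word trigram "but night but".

5

Scanning the 42 overlapping trigram windows for "but night but":
  position 1–3: but night but
  position 10–12: but night but
  position 20–22: but night but
  position 28–30: but night but
  position 38–40: but night but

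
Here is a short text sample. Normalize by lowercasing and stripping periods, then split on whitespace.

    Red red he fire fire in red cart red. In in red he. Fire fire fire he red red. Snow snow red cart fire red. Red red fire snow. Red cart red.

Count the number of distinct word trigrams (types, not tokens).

32 tokens → 30 trigram windows in total.
Repeated trigrams (each contributes count−1 duplicates):
  he fire fire: 2
  red cart red: 2
  red he fire: 2
  snow red cart: 2
4 duplicate windows → 30 − 4 = 26 distinct.

26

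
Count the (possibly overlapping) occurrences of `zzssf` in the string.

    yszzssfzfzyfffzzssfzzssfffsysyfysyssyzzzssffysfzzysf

Sliding a length-5 window over the 52 characters (48 positions):
  position 3–7: zzssf
  position 15–19: zzssf
  position 20–24: zzssf
  position 39–43: zzssf

4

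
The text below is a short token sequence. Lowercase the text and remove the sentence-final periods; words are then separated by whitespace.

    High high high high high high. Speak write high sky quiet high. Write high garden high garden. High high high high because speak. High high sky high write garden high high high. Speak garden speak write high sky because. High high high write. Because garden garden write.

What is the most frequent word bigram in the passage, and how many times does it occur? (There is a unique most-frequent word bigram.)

"high high", 13 times

Bigram frequencies (highest first):
  high high: 13
  write high: 3
  high sky: 3
  high write: 3
  garden high: 3
  high speak: 2
  … (17 more, each ≤ 2)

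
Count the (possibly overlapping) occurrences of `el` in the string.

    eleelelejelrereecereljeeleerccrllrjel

Sliding a length-2 window over the 37 characters (36 positions):
  position 1–2: el
  position 4–5: el
  position 6–7: el
  position 10–11: el
  position 20–21: el
  position 24–25: el
  position 36–37: el

7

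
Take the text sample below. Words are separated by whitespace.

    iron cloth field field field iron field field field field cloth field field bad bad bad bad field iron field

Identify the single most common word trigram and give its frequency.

"field field field", 3 times

Trigram frequencies (highest first):
  field field field: 3
  cloth field field: 2
  field iron field: 2
  bad bad bad: 2
  iron cloth field: 1
  field field iron: 1
  … (7 more, each ≤ 1)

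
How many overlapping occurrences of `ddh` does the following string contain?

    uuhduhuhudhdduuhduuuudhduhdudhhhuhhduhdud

0

Sliding a length-3 window over the 41 characters (39 positions):
  (no match at any position)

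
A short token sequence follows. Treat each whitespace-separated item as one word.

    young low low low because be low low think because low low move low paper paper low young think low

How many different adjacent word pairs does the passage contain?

20 tokens → 19 bigram windows in total.
Repeated bigrams (each contributes count−1 duplicates):
  low low: 4
3 duplicate windows → 19 − 3 = 16 distinct.

16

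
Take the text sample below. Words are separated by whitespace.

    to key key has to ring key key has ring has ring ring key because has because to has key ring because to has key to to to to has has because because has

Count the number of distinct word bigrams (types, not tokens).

34 tokens → 33 bigram windows in total.
Repeated bigrams (each contributes count−1 duplicates):
  to has: 3
  to to: 3
  because has: 2
  because to: 2
  has because: 2
  has key: 2
  has ring: 2
  key has: 2
  … (2 more repeated)
12 duplicate windows → 33 − 12 = 21 distinct.

21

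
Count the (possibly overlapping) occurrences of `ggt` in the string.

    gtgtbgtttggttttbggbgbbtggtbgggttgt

3

Sliding a length-3 window over the 34 characters (32 positions):
  position 10–12: ggt
  position 24–26: ggt
  position 29–31: ggt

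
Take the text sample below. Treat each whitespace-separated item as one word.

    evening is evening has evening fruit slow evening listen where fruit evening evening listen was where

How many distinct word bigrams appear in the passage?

16 tokens → 15 bigram windows in total.
Repeated bigrams (each contributes count−1 duplicates):
  evening listen: 2
1 duplicate windows → 15 − 1 = 14 distinct.

14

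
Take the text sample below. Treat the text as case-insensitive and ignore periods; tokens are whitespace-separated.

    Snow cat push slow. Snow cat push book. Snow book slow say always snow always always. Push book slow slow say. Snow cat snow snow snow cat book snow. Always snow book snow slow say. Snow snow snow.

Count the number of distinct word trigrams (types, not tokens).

38 tokens → 36 trigram windows in total.
Repeated trigrams (each contributes count−1 duplicates):
  slow say snow: 2
  snow cat push: 2
  snow snow snow: 2
3 duplicate windows → 36 − 3 = 33 distinct.

33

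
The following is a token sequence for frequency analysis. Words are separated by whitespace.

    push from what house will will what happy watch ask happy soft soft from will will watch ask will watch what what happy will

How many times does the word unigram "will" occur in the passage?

Scanning the 24 tokens for "will":
  position 5: will
  position 6: will
  position 15: will
  position 16: will
  position 19: will
  position 24: will

6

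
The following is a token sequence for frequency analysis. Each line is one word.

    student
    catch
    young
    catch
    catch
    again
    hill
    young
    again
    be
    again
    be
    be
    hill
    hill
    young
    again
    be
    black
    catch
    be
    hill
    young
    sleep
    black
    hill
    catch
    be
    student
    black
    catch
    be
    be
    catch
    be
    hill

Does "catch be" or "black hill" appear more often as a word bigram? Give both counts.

"catch be" (4 vs 1)

"catch be": 4 occurrences
"black hill": 1 occurrence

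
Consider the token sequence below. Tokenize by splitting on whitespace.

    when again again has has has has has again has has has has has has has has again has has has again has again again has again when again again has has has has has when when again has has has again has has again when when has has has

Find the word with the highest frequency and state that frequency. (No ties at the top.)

Unigram frequencies (highest first):
  has: 31
  again: 13
  when: 6

"has", 31 times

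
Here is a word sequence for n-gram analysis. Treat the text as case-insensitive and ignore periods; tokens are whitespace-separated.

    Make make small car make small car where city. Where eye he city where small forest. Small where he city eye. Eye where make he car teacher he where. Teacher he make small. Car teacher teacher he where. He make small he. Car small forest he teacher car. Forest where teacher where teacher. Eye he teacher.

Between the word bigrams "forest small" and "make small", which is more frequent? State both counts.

"forest small": 1 occurrence
"make small": 4 occurrences

"make small" (4 vs 1)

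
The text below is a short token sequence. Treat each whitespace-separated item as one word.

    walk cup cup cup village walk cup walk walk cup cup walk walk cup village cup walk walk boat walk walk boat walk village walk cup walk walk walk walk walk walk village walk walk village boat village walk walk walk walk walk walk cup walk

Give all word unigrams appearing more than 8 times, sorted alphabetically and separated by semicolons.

cup; walk

Unigram counts meeting the condition (more than 8 times):
  cup: 10
  walk: 27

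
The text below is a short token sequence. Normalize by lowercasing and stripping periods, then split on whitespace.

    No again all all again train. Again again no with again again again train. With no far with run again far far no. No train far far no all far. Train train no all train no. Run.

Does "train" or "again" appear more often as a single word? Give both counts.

"train": 6 occurrences
"again": 8 occurrences

"again" (8 vs 6)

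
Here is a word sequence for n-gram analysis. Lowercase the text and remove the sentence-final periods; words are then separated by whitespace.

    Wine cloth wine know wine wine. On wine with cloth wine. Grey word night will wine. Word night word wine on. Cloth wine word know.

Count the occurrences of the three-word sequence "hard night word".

0

Scanning the 23 overlapping trigram windows for "hard night word":
  (none found)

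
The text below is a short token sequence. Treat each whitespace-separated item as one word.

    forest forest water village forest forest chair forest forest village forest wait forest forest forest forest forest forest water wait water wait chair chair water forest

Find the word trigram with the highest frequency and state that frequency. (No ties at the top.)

Trigram frequencies (highest first):
  forest forest forest: 4
  forest forest water: 2
  forest water village: 1
  water village forest: 1
  village forest forest: 1
  forest forest chair: 1
  … (14 more, each ≤ 1)

"forest forest forest", 4 times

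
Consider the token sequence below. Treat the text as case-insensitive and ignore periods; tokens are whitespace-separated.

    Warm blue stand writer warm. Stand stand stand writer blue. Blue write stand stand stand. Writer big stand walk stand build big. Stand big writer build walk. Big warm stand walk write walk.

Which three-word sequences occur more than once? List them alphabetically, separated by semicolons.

stand stand stand; stand stand writer

Trigram counts meeting the condition (more than once):
  stand stand stand: 2
  stand stand writer: 2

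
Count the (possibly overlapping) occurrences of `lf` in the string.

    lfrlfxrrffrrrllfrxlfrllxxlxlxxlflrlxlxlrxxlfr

Sliding a length-2 window over the 45 characters (44 positions):
  position 1–2: lf
  position 4–5: lf
  position 15–16: lf
  position 19–20: lf
  position 31–32: lf
  position 43–44: lf

6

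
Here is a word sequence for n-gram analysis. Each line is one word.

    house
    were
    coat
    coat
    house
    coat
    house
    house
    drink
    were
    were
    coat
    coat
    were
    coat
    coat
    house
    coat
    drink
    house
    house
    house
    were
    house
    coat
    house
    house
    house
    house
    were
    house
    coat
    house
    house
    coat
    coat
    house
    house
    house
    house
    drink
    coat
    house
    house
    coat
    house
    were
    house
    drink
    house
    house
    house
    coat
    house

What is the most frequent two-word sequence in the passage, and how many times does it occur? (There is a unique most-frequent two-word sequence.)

"house house", 13 times

Bigram frequencies (highest first):
  house house: 13
  coat house: 9
  house coat: 7
  house were: 4
  coat coat: 4
  were coat: 3
  … (8 more, each ≤ 3)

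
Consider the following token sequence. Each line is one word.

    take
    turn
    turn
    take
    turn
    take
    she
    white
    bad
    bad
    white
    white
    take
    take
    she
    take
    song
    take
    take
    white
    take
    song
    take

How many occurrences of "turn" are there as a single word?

Scanning the 23 tokens for "turn":
  position 2: turn
  position 3: turn
  position 5: turn

3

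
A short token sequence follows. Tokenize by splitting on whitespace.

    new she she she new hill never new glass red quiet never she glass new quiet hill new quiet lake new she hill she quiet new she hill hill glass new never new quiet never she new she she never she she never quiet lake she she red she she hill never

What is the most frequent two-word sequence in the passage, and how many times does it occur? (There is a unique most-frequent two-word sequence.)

"she she", 6 times

Bigram frequencies (highest first):
  she she: 6
  new she: 4
  never she: 3
  new quiet: 3
  she hill: 3
  she new: 2
  … (24 more, each ≤ 2)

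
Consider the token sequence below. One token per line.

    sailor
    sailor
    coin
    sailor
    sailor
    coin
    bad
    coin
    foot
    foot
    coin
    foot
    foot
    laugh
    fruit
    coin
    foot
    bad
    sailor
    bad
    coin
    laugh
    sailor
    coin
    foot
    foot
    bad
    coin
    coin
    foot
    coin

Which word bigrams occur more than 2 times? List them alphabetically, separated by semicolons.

Bigram counts meeting the condition (more than 2 times):
  bad coin: 3
  coin foot: 5
  foot foot: 3
  sailor coin: 3

bad coin; coin foot; foot foot; sailor coin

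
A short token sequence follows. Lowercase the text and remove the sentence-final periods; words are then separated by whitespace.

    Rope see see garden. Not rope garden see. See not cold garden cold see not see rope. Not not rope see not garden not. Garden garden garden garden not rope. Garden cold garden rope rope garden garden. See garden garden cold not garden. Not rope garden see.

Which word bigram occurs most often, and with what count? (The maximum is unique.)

Bigram frequencies (highest first):
  garden garden: 5
  garden not: 4
  not rope: 4
  rope garden: 4
  garden see: 3
  see not: 3
  … (15 more, each ≤ 3)

"garden garden", 5 times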